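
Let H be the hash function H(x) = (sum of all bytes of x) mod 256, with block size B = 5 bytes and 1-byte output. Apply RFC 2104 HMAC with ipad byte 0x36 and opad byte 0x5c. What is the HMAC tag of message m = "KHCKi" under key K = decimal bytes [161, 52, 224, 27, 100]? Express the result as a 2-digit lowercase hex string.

18

Key decimal bytes [161, 52, 224, 27, 100] = a1 34 e0 1b 64 is exactly B = 5 bytes: K' = a1 34 e0 1b 64.
K' ⊕ ipad = 97 02 d6 2d 52.  K' ⊕ opad = fd 68 bc 47 38.
Inner input = (K'⊕ipad) ∥ m = 97 02 d6 2d 52 ∥ 4b 48 43 4b 69.
Inner hash: sum = 151+2+214+45+82+75+72+67+75+105 = 888; mod 256 = 120 → 78.
Outer input = (K'⊕opad) ∥ inner = fd 68 bc 47 38 ∥ 78.
Outer hash (tag): sum = 253+104+188+71+56+120 = 792; mod 256 = 24 → 18.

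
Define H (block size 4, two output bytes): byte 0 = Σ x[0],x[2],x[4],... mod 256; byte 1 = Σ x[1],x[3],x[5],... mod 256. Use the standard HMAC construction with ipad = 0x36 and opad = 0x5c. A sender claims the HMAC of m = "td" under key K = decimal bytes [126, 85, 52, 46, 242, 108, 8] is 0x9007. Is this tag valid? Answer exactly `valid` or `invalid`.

Key decimal bytes [126, 85, 52, 46, 242, 108, 8] = 7e 55 34 2e f2 6c 08 is 7 bytes > B = 4, so hash it first: H(key) = ac ef, then zero-pad to 4 bytes: K' = ac ef 00 00.
K' ⊕ ipad = 9a d9 36 36; K' ⊕ opad = f0 b3 5c 5c.
Inner hash: even-index sum = 324 mod 256 = 68; odd-index sum = 371 mod 256 = 115 → 44 73.
Outer hash (recomputed tag): even-index sum = 400 mod 256 = 144; odd-index sum = 386 mod 256 = 130 → 90 82.
Recomputed tag = 9082; claimed = 9007 → mismatch.

invalid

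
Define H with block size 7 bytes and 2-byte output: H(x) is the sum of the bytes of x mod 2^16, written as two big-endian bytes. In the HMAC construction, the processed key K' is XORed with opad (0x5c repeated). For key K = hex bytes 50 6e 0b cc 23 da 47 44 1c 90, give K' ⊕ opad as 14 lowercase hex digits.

Key hex bytes 50 6e 0b cc 23 da 47 44 1c 90 is 10 bytes > B = 7, so hash it first: H(key) = 03 c9, then zero-pad to 7 bytes: K' = 03 c9 00 00 00 00 00.
XOR each byte with 0x5c: 03⊕5c=5f, c9⊕5c=95, 00⊕5c=5c, 00⊕5c=5c, 00⊕5c=5c, 00⊕5c=5c, 00⊕5c=5c.

5f955c5c5c5c5c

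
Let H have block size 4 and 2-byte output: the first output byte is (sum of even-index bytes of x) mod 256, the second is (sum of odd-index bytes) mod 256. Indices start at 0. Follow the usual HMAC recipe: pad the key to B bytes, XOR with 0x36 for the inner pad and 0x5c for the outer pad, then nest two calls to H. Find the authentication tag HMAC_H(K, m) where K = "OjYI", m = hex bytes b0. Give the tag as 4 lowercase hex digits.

Key "OjYI" = 4f 6a 59 49 is exactly B = 4 bytes: K' = 4f 6a 59 49.
K' ⊕ ipad = 79 5c 6f 7f.  K' ⊕ opad = 13 36 05 15.
Inner input = (K'⊕ipad) ∥ m = 79 5c 6f 7f ∥ b0.
Inner hash: even-index sum = 408 mod 256 = 152; odd-index sum = 219 mod 256 = 219 → 98 db.
Outer input = (K'⊕opad) ∥ inner = 13 36 05 15 ∥ 98 db.
Outer hash (tag): even-index sum = 176 mod 256 = 176; odd-index sum = 294 mod 256 = 38 → b0 26.

b026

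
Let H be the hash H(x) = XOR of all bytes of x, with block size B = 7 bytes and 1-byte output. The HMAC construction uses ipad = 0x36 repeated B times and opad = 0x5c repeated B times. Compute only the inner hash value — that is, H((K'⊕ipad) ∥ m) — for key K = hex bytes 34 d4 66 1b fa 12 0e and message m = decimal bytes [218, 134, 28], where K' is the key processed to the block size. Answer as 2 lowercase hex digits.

0d

Key hex bytes 34 d4 66 1b fa 12 0e is exactly B = 7 bytes: K' = 34 d4 66 1b fa 12 0e.
K' ⊕ ipad = 02 e2 50 2d cc 24 38.
Inner input = 02 e2 50 2d cc 24 38 ∥ da 86 1c.
Inner hash: XOR 02⊕e2⊕50⊕2d⊕cc⊕24⊕38⊕da⊕86⊕1c = 0d.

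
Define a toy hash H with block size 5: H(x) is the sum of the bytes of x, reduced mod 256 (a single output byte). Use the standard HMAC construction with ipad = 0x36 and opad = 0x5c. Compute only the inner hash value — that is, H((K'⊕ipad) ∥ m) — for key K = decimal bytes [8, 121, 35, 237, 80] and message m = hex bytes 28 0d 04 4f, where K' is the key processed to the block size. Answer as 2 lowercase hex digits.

Key decimal bytes [8, 121, 35, 237, 80] = 08 79 23 ed 50 is exactly B = 5 bytes: K' = 08 79 23 ed 50.
K' ⊕ ipad = 3e 4f 15 db 66.
Inner input = 3e 4f 15 db 66 ∥ 28 0d 04 4f.
Inner hash: sum = 62+79+21+219+102+40+13+4+79 = 619; mod 256 = 107 → 6b.

6b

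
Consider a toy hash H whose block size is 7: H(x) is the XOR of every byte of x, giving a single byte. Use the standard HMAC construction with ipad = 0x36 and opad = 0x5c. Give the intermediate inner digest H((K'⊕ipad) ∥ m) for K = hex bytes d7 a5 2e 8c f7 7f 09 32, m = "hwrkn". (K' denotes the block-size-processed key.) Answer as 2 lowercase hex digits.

Key hex bytes d7 a5 2e 8c f7 7f 09 32 is 8 bytes > B = 7, so hash it first: H(key) = 63, then zero-pad to 7 bytes: K' = 63 00 00 00 00 00 00.
K' ⊕ ipad = 55 36 36 36 36 36 36.
Inner input = 55 36 36 36 36 36 36 ∥ 68 77 72 6b 6e.
Inner hash: XOR 55⊕36⊕36⊕36⊕36⊕36⊕36⊕68⊕77⊕72⊕6b⊕6e = 3d.

3d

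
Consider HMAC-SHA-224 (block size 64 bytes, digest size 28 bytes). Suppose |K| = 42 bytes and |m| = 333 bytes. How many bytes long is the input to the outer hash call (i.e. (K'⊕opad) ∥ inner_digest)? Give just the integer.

92

Key is 42 ≤ 64 bytes, zero-padded: |K'| = 64.
Outer input = (K'⊕opad) ∥ H(inner) → 64 + 28 = 92 bytes.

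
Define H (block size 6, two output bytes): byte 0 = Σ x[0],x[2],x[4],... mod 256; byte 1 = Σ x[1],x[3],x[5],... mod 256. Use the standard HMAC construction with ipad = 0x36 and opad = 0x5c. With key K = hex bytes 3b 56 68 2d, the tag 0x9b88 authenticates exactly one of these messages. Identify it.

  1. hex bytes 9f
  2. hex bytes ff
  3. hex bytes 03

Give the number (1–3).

Key hex bytes 3b 56 68 2d is 4 bytes ≤ B = 6; zero-pad to 6 bytes: K' = 3b 56 68 2d 00 00.
K' ⊕ ipad = 0d 60 5e 1b 36 36; K' ⊕ opad = 67 0a 34 71 5c 5c.
m1: inner = H(0d 60 5e 1b 36 36 9f) = 40 b1; tag = H(67 0a 34 71 5c 5c 40 b1) = 3788
m2: inner = H(0d 60 5e 1b 36 36 ff) = a0 b1; tag = H(67 0a 34 71 5c 5c a0 b1) = 9788
m3: inner = H(0d 60 5e 1b 36 36 03) = a4 b1; tag = H(67 0a 34 71 5c 5c a4 b1) = 9b88 ← matches

3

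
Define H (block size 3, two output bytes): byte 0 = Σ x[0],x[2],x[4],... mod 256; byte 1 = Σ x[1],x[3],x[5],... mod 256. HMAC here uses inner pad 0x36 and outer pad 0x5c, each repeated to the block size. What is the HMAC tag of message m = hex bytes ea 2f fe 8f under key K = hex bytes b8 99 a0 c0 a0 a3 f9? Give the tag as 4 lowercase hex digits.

bb5b

Key hex bytes b8 99 a0 c0 a0 a3 f9 is 7 bytes > B = 3, so hash it first: H(key) = f1 fc, then zero-pad to 3 bytes: K' = f1 fc 00.
K' ⊕ ipad = c7 ca 36.  K' ⊕ opad = ad a0 5c.
Inner input = (K'⊕ipad) ∥ m = c7 ca 36 ∥ ea 2f fe 8f.
Inner hash: even-index sum = 443 mod 256 = 187; odd-index sum = 690 mod 256 = 178 → bb b2.
Outer input = (K'⊕opad) ∥ inner = ad a0 5c ∥ bb b2.
Outer hash (tag): even-index sum = 443 mod 256 = 187; odd-index sum = 347 mod 256 = 91 → bb 5b.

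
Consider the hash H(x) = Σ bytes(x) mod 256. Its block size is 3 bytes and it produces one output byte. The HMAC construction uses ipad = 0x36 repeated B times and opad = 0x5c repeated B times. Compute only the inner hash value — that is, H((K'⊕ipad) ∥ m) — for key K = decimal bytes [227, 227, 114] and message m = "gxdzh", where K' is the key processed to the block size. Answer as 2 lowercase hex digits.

13

Key decimal bytes [227, 227, 114] = e3 e3 72 is exactly B = 3 bytes: K' = e3 e3 72.
K' ⊕ ipad = d5 d5 44.
Inner input = d5 d5 44 ∥ 67 78 64 7a 68.
Inner hash: sum = 213+213+68+103+120+100+122+104 = 1043; mod 256 = 19 → 13.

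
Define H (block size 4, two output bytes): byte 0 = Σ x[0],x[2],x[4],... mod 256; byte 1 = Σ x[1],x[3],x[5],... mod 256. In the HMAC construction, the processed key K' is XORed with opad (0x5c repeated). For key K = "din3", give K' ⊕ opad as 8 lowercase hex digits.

Key "din3" = 64 69 6e 33 is exactly B = 4 bytes: K' = 64 69 6e 33.
XOR each byte with 0x5c: 64⊕5c=38, 69⊕5c=35, 6e⊕5c=32, 33⊕5c=6f.

3835326f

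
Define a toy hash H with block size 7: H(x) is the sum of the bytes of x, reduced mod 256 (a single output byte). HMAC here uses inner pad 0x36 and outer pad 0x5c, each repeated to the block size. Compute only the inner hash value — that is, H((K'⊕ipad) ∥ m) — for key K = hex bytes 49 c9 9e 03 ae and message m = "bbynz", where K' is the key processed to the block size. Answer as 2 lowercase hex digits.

Key hex bytes 49 c9 9e 03 ae is 5 bytes ≤ B = 7; zero-pad to 7 bytes: K' = 49 c9 9e 03 ae 00 00.
K' ⊕ ipad = 7f ff a8 35 98 36 36.
Inner input = 7f ff a8 35 98 36 36 ∥ 62 62 79 6e 7a.
Inner hash: sum = 127+255+168+53+152+54+54+98+98+121+110+122 = 1412; mod 256 = 132 → 84.

84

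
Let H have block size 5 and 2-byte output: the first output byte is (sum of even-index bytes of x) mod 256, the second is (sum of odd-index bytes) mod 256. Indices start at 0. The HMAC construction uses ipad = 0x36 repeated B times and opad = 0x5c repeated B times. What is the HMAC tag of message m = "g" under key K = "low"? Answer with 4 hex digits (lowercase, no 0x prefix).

ad60

Key "low" = 6c 6f 77 is 3 bytes ≤ B = 5; zero-pad to 5 bytes: K' = 6c 6f 77 00 00.
K' ⊕ ipad = 5a 59 41 36 36.  K' ⊕ opad = 30 33 2b 5c 5c.
Inner input = (K'⊕ipad) ∥ m = 5a 59 41 36 36 ∥ 67.
Inner hash: even-index sum = 209 mod 256 = 209; odd-index sum = 246 mod 256 = 246 → d1 f6.
Outer input = (K'⊕opad) ∥ inner = 30 33 2b 5c 5c ∥ d1 f6.
Outer hash (tag): even-index sum = 429 mod 256 = 173; odd-index sum = 352 mod 256 = 96 → ad 60.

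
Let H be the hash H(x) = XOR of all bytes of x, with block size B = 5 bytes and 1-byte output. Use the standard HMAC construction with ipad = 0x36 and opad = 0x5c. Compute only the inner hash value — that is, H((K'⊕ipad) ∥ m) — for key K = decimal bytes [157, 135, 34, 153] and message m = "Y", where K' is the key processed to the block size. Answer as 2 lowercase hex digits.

ce

Key decimal bytes [157, 135, 34, 153] = 9d 87 22 99 is 4 bytes ≤ B = 5; zero-pad to 5 bytes: K' = 9d 87 22 99 00.
K' ⊕ ipad = ab b1 14 af 36.
Inner input = ab b1 14 af 36 ∥ 59.
Inner hash: XOR ab⊕b1⊕14⊕af⊕36⊕59 = ce.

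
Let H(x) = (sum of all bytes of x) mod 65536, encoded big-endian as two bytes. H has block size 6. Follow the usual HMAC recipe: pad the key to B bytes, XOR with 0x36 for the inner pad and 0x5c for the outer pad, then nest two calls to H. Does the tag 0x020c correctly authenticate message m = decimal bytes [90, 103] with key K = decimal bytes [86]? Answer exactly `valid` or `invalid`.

Key decimal bytes [86] = 56 is 1 byte ≤ B = 6; zero-pad to 6 bytes: K' = 56 00 00 00 00 00.
K' ⊕ ipad = 60 36 36 36 36 36; K' ⊕ opad = 0a 5c 5c 5c 5c 5c.
Inner hash: sum = 96+54+54+54+54+54+90+103 = 559 → 02 2f.
Outer hash (recomputed tag): sum = 10+92+92+92+92+92+2+47 = 519 → 02 07.
Recomputed tag = 0207; claimed = 020c → mismatch.

invalid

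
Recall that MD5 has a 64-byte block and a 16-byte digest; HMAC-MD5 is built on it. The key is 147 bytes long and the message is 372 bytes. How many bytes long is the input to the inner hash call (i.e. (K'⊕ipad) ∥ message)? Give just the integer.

436

Key is 147 > 64 bytes, so it is hashed to 16 bytes then zero-padded to 64: |K'| = 64.
Inner input = (K'⊕ipad) ∥ m → 64 + 372 = 436 bytes.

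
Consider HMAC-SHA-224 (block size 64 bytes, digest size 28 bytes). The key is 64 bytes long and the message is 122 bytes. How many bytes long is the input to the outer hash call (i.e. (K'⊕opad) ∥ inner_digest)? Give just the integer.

92

Key is 64 ≤ 64 bytes, zero-padded: |K'| = 64.
Outer input = (K'⊕opad) ∥ H(inner) → 64 + 28 = 92 bytes.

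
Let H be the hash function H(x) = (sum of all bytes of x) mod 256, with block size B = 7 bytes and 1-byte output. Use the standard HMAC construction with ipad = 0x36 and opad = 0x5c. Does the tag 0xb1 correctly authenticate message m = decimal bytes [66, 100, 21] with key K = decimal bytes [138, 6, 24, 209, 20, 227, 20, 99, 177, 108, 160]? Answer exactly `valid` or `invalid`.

Key decimal bytes [138, 6, 24, 209, 20, 227, 20, 99, 177, 108, 160] = 8a 06 18 d1 14 e3 14 63 b1 6c a0 is 11 bytes > B = 7, so hash it first: H(key) = a4, then zero-pad to 7 bytes: K' = a4 00 00 00 00 00 00.
K' ⊕ ipad = 92 36 36 36 36 36 36; K' ⊕ opad = f8 5c 5c 5c 5c 5c 5c.
Inner hash: sum = 146+54+54+54+54+54+54+66+100+21 = 657; mod 256 = 145 → 91.
Outer hash (recomputed tag): sum = 248+92+92+92+92+92+92+145 = 945; mod 256 = 177 → b1.
Recomputed tag = b1; claimed = b1 → match.

valid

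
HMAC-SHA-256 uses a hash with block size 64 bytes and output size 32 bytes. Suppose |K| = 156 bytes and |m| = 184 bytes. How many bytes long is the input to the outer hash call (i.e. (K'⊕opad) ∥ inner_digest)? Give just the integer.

96

Key is 156 > 64 bytes, so it is hashed to 32 bytes then zero-padded to 64: |K'| = 64.
Outer input = (K'⊕opad) ∥ H(inner) → 64 + 32 = 96 bytes.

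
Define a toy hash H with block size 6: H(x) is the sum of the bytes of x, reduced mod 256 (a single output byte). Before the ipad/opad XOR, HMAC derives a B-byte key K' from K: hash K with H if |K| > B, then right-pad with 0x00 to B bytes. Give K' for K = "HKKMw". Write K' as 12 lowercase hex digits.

484b4b4d7700

Key "HKKMw" = 48 4b 4b 4d 77 is 5 bytes ≤ B = 6; zero-pad to 6 bytes: K' = 48 4b 4b 4d 77 00.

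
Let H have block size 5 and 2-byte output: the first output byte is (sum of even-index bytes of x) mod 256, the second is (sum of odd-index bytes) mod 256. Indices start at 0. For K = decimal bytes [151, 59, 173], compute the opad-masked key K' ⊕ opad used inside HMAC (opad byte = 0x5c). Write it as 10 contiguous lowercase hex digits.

cb67f15c5c

Key decimal bytes [151, 59, 173] = 97 3b ad is 3 bytes ≤ B = 5; zero-pad to 5 bytes: K' = 97 3b ad 00 00.
XOR each byte with 0x5c: 97⊕5c=cb, 3b⊕5c=67, ad⊕5c=f1, 00⊕5c=5c, 00⊕5c=5c.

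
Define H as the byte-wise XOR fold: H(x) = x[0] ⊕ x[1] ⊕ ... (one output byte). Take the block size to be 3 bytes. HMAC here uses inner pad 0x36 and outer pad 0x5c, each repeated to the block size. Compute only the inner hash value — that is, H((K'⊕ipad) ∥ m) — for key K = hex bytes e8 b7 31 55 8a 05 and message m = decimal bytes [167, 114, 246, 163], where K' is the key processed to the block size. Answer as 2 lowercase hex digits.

02

Key hex bytes e8 b7 31 55 8a 05 is 6 bytes > B = 3, so hash it first: H(key) = b4, then zero-pad to 3 bytes: K' = b4 00 00.
K' ⊕ ipad = 82 36 36.
Inner input = 82 36 36 ∥ a7 72 f6 a3.
Inner hash: XOR 82⊕36⊕36⊕a7⊕72⊕f6⊕a3 = 02.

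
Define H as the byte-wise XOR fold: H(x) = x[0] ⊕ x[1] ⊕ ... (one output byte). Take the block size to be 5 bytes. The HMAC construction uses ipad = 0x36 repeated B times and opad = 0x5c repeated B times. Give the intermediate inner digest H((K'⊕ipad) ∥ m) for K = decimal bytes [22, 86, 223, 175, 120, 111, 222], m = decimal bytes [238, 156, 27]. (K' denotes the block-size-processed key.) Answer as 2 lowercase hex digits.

a6

Key decimal bytes [22, 86, 223, 175, 120, 111, 222] = 16 56 df af 78 6f de is 7 bytes > B = 5, so hash it first: H(key) = f9, then zero-pad to 5 bytes: K' = f9 00 00 00 00.
K' ⊕ ipad = cf 36 36 36 36.
Inner input = cf 36 36 36 36 ∥ ee 9c 1b.
Inner hash: XOR cf⊕36⊕36⊕36⊕36⊕ee⊕9c⊕1b = a6.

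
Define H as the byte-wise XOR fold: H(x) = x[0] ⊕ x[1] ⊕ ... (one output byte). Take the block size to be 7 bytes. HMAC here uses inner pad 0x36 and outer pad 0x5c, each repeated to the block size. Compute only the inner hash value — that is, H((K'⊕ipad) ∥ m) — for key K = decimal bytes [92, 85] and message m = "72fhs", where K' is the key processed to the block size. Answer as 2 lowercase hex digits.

Key decimal bytes [92, 85] = 5c 55 is 2 bytes ≤ B = 7; zero-pad to 7 bytes: K' = 5c 55 00 00 00 00 00.
K' ⊕ ipad = 6a 63 36 36 36 36 36.
Inner input = 6a 63 36 36 36 36 36 ∥ 37 32 66 68 73.
Inner hash: XOR 6a⊕63⊕36⊕36⊕36⊕36⊕36⊕37⊕32⊕66⊕68⊕73 = 47.

47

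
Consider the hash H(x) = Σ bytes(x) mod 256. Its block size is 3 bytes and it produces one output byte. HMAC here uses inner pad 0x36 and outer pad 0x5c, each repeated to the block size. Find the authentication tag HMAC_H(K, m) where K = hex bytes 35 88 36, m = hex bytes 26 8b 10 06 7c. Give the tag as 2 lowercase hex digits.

ab

Key hex bytes 35 88 36 is exactly B = 3 bytes: K' = 35 88 36.
K' ⊕ ipad = 03 be 00.  K' ⊕ opad = 69 d4 6a.
Inner input = (K'⊕ipad) ∥ m = 03 be 00 ∥ 26 8b 10 06 7c.
Inner hash: sum = 3+190+0+38+139+16+6+124 = 516; mod 256 = 4 → 04.
Outer input = (K'⊕opad) ∥ inner = 69 d4 6a ∥ 04.
Outer hash (tag): sum = 105+212+106+4 = 427; mod 256 = 171 → ab.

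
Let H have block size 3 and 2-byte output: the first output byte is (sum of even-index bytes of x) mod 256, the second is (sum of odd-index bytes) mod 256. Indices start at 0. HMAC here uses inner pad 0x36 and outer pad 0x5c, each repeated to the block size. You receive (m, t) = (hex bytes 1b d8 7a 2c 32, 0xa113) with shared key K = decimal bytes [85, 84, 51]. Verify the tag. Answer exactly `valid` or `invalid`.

Key decimal bytes [85, 84, 51] = 55 54 33 is exactly B = 3 bytes: K' = 55 54 33.
K' ⊕ ipad = 63 62 05; K' ⊕ opad = 09 08 6f.
Inner hash: even-index sum = 364 mod 256 = 108; odd-index sum = 297 mod 256 = 41 → 6c 29.
Outer hash (recomputed tag): even-index sum = 161 mod 256 = 161; odd-index sum = 116 mod 256 = 116 → a1 74.
Recomputed tag = a174; claimed = a113 → mismatch.

invalid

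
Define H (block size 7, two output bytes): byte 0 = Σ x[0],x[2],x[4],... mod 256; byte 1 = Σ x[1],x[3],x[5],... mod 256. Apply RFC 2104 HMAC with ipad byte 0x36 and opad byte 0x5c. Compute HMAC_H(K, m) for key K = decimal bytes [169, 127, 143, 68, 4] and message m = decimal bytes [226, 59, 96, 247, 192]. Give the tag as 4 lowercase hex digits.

6f89

Key decimal bytes [169, 127, 143, 68, 4] = a9 7f 8f 44 04 is 5 bytes ≤ B = 7; zero-pad to 7 bytes: K' = a9 7f 8f 44 04 00 00.
K' ⊕ ipad = 9f 49 b9 72 32 36 36.  K' ⊕ opad = f5 23 d3 18 58 5c 5c.
Inner input = (K'⊕ipad) ∥ m = 9f 49 b9 72 32 36 36 ∥ e2 3b 60 f7 c0.
Inner hash: even-index sum = 754 mod 256 = 242; odd-index sum = 755 mod 256 = 243 → f2 f3.
Outer input = (K'⊕opad) ∥ inner = f5 23 d3 18 58 5c 5c ∥ f2 f3.
Outer hash (tag): even-index sum = 879 mod 256 = 111; odd-index sum = 393 mod 256 = 137 → 6f 89.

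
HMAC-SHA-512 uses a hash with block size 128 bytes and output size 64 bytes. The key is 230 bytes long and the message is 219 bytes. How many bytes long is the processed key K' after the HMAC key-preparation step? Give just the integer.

128

Key is 230 > 128 bytes, so it is hashed to 64 bytes then zero-padded to 128: |K'| = 128.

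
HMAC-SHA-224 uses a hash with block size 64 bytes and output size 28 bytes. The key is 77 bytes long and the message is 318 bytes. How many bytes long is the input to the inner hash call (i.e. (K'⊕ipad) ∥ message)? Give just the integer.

382

Key is 77 > 64 bytes, so it is hashed to 28 bytes then zero-padded to 64: |K'| = 64.
Inner input = (K'⊕ipad) ∥ m → 64 + 318 = 382 bytes.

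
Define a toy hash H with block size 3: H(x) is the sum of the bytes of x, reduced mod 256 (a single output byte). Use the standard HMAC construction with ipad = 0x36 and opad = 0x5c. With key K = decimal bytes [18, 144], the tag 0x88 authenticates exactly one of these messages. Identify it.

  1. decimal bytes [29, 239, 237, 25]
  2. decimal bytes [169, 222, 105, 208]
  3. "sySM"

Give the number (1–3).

Key decimal bytes [18, 144] = 12 90 is 2 bytes ≤ B = 3; zero-pad to 3 bytes: K' = 12 90 00.
K' ⊕ ipad = 24 a6 36; K' ⊕ opad = 4e cc 5c.
m1: inner = H(24 a6 36 1d ef ed 19) = 12; tag = H(4e cc 5c 12) = 88 ← matches
m2: inner = H(24 a6 36 a9 de 69 d0) = c0; tag = H(4e cc 5c c0) = 36
m3: inner = H(24 a6 36 73 79 53 4d) = 8c; tag = H(4e cc 5c 8c) = 02

1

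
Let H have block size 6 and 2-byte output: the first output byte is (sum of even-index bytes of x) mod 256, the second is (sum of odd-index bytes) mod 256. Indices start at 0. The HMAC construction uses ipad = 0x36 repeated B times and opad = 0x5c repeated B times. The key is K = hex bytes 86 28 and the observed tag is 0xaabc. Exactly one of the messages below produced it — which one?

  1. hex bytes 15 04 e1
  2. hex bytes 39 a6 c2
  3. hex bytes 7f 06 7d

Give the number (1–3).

3

Key hex bytes 86 28 is 2 bytes ≤ B = 6; zero-pad to 6 bytes: K' = 86 28 00 00 00 00.
K' ⊕ ipad = b0 1e 36 36 36 36; K' ⊕ opad = da 74 5c 5c 5c 5c.
m1: inner = H(b0 1e 36 36 36 36 15 04 e1) = 12 8e; tag = H(da 74 5c 5c 5c 5c 12 8e) = a4ba
m2: inner = H(b0 1e 36 36 36 36 39 a6 c2) = 17 30; tag = H(da 74 5c 5c 5c 5c 17 30) = a95c
m3: inner = H(b0 1e 36 36 36 36 7f 06 7d) = 18 90; tag = H(da 74 5c 5c 5c 5c 18 90) = aabc ← matches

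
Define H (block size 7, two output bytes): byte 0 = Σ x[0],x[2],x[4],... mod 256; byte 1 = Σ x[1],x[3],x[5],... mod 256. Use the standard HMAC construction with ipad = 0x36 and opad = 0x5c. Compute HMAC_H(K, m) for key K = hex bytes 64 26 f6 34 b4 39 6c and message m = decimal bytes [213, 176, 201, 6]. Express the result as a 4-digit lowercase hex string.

Key hex bytes 64 26 f6 34 b4 39 6c is exactly B = 7 bytes: K' = 64 26 f6 34 b4 39 6c.
K' ⊕ ipad = 52 10 c0 02 82 0f 5a.  K' ⊕ opad = 38 7a aa 68 e8 65 30.
Inner input = (K'⊕ipad) ∥ m = 52 10 c0 02 82 0f 5a ∥ d5 b0 c9 06.
Inner hash: even-index sum = 676 mod 256 = 164; odd-index sum = 447 mod 256 = 191 → a4 bf.
Outer input = (K'⊕opad) ∥ inner = 38 7a aa 68 e8 65 30 ∥ a4 bf.
Outer hash (tag): even-index sum = 697 mod 256 = 185; odd-index sum = 491 mod 256 = 235 → b9 eb.

b9eb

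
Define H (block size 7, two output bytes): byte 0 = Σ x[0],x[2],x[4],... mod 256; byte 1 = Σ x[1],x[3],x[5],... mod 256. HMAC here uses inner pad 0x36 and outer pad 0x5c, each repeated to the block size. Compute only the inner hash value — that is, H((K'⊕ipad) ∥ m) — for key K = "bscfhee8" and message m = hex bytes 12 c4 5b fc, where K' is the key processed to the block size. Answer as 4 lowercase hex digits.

Key "bscfhee8" = 62 73 63 66 68 65 65 38 is 8 bytes > B = 7, so hash it first: H(key) = 92 76, then zero-pad to 7 bytes: K' = 92 76 00 00 00 00 00.
K' ⊕ ipad = a4 40 36 36 36 36 36.
Inner input = a4 40 36 36 36 36 36 ∥ 12 c4 5b fc.
Inner hash: even-index sum = 774 mod 256 = 6; odd-index sum = 281 mod 256 = 25 → 06 19.

0619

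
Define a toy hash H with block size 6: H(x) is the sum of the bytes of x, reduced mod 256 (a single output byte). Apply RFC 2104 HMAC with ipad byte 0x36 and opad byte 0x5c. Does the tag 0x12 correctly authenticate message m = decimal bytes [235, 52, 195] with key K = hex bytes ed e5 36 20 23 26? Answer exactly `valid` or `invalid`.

Key hex bytes ed e5 36 20 23 26 is exactly B = 6 bytes: K' = ed e5 36 20 23 26.
K' ⊕ ipad = db d3 00 16 15 10; K' ⊕ opad = b1 b9 6a 7c 7f 7a.
Inner hash: sum = 219+211+0+22+21+16+235+52+195 = 971; mod 256 = 203 → cb.
Outer hash (recomputed tag): sum = 177+185+106+124+127+122+203 = 1044; mod 256 = 20 → 14.
Recomputed tag = 14; claimed = 12 → mismatch.

invalid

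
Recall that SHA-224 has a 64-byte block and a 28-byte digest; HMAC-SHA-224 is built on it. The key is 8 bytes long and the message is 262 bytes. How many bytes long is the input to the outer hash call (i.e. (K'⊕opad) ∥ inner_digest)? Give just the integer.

92

Key is 8 ≤ 64 bytes, zero-padded: |K'| = 64.
Outer input = (K'⊕opad) ∥ H(inner) → 64 + 28 = 92 bytes.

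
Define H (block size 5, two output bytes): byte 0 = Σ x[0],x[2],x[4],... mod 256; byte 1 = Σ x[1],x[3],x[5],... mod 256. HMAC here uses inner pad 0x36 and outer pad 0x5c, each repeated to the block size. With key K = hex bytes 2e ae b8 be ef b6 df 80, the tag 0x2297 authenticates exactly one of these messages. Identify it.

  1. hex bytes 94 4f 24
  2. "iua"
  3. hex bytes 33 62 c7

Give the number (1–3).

Key hex bytes 2e ae b8 be ef b6 df 80 is 8 bytes > B = 5, so hash it first: H(key) = b4 a2, then zero-pad to 5 bytes: K' = b4 a2 00 00 00.
K' ⊕ ipad = 82 94 36 36 36; K' ⊕ opad = e8 fe 5c 5c 5c.
m1: inner = H(82 94 36 36 36 94 4f 24) = 3d 82; tag = H(e8 fe 5c 5c 5c 3d 82) = 2297 ← matches
m2: inner = H(82 94 36 36 36 69 75 61) = 63 94; tag = H(e8 fe 5c 5c 5c 63 94) = 34bd
m3: inner = H(82 94 36 36 36 33 62 c7) = 50 c4; tag = H(e8 fe 5c 5c 5c 50 c4) = 64aa

1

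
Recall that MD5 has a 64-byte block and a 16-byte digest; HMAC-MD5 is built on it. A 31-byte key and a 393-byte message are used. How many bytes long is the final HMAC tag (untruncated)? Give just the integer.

16

The tag is one MD5 digest: 16 bytes.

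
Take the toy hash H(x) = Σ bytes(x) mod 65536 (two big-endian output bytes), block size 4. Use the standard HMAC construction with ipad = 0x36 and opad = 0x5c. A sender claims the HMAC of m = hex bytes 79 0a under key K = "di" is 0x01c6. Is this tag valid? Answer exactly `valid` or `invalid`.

valid

Key "di" = 64 69 is 2 bytes ≤ B = 4; zero-pad to 4 bytes: K' = 64 69 00 00.
K' ⊕ ipad = 52 5f 36 36; K' ⊕ opad = 38 35 5c 5c.
Inner hash: sum = 82+95+54+54+121+10 = 416 → 01 a0.
Outer hash (recomputed tag): sum = 56+53+92+92+1+160 = 454 → 01 c6.
Recomputed tag = 01c6; claimed = 01c6 → match.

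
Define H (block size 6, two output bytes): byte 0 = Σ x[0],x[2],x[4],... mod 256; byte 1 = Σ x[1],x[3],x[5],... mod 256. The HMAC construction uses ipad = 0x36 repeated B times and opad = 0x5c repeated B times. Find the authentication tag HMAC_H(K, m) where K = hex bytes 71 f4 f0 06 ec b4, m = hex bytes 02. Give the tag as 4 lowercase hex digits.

725e

Key hex bytes 71 f4 f0 06 ec b4 is exactly B = 6 bytes: K' = 71 f4 f0 06 ec b4.
K' ⊕ ipad = 47 c2 c6 30 da 82.  K' ⊕ opad = 2d a8 ac 5a b0 e8.
Inner input = (K'⊕ipad) ∥ m = 47 c2 c6 30 da 82 ∥ 02.
Inner hash: even-index sum = 489 mod 256 = 233; odd-index sum = 372 mod 256 = 116 → e9 74.
Outer input = (K'⊕opad) ∥ inner = 2d a8 ac 5a b0 e8 ∥ e9 74.
Outer hash (tag): even-index sum = 626 mod 256 = 114; odd-index sum = 606 mod 256 = 94 → 72 5e.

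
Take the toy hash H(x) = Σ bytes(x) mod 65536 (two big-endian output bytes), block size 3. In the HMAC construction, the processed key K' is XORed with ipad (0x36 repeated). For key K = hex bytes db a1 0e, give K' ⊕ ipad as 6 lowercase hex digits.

Key hex bytes db a1 0e is exactly B = 3 bytes: K' = db a1 0e.
XOR each byte with 0x36: db⊕36=ed, a1⊕36=97, 0e⊕36=38.

ed9738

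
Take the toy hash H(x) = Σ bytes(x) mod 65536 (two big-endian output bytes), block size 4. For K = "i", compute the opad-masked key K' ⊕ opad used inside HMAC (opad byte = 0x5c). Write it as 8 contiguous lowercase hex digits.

355c5c5c

Key "i" = 69 is 1 byte ≤ B = 4; zero-pad to 4 bytes: K' = 69 00 00 00.
XOR each byte with 0x5c: 69⊕5c=35, 00⊕5c=5c, 00⊕5c=5c, 00⊕5c=5c.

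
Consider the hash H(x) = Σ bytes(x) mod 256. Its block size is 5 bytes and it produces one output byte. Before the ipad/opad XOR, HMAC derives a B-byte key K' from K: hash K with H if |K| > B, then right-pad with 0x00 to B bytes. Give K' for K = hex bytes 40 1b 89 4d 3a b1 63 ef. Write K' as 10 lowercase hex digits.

6e00000000

|K| = 8 > B = 5, so first hash the key.
H(K): sum = 64+27+137+77+58+177+99+239 = 878; mod 256 = 110 → 6e.
Zero-pad H(K) = 6e to 5 bytes: K' = 6e 00 00 00 00.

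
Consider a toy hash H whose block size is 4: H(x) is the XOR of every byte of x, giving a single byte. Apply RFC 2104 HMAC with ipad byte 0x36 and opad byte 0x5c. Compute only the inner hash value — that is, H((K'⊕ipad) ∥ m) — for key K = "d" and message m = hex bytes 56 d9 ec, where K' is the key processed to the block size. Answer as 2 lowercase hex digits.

Key "d" = 64 is 1 byte ≤ B = 4; zero-pad to 4 bytes: K' = 64 00 00 00.
K' ⊕ ipad = 52 36 36 36.
Inner input = 52 36 36 36 ∥ 56 d9 ec.
Inner hash: XOR 52⊕36⊕36⊕36⊕56⊕d9⊕ec = 07.

07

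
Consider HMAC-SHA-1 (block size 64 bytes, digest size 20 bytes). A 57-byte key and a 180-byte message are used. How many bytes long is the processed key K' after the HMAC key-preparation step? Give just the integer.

Key is 57 ≤ 64 bytes, zero-padded: |K'| = 64.

64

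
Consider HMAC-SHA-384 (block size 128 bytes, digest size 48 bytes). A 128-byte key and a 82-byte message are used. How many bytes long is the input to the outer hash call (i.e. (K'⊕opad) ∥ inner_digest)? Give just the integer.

176

Key is 128 ≤ 128 bytes, zero-padded: |K'| = 128.
Outer input = (K'⊕opad) ∥ H(inner) → 128 + 48 = 176 bytes.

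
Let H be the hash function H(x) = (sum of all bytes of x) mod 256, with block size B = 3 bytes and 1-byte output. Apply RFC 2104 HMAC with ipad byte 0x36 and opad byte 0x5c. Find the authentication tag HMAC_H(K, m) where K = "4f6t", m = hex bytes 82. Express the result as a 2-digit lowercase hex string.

30

Key "4f6t" = 34 66 36 74 is 4 bytes > B = 3, so hash it first: H(key) = 44, then zero-pad to 3 bytes: K' = 44 00 00.
K' ⊕ ipad = 72 36 36.  K' ⊕ opad = 18 5c 5c.
Inner input = (K'⊕ipad) ∥ m = 72 36 36 ∥ 82.
Inner hash: sum = 114+54+54+130 = 352; mod 256 = 96 → 60.
Outer input = (K'⊕opad) ∥ inner = 18 5c 5c ∥ 60.
Outer hash (tag): sum = 24+92+92+96 = 304; mod 256 = 48 → 30.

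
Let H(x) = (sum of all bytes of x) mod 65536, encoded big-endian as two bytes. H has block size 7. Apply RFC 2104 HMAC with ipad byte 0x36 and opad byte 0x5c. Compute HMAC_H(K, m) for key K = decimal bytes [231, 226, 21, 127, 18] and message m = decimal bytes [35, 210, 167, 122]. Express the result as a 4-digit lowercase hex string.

03a6

Key decimal bytes [231, 226, 21, 127, 18] = e7 e2 15 7f 12 is 5 bytes ≤ B = 7; zero-pad to 7 bytes: K' = e7 e2 15 7f 12 00 00.
K' ⊕ ipad = d1 d4 23 49 24 36 36.  K' ⊕ opad = bb be 49 23 4e 5c 5c.
Inner input = (K'⊕ipad) ∥ m = d1 d4 23 49 24 36 36 ∥ 23 d2 a7 7a.
Inner hash: sum = 209+212+35+73+36+54+54+35+210+167+122 = 1207 → 04 b7.
Outer input = (K'⊕opad) ∥ inner = bb be 49 23 4e 5c 5c ∥ 04 b7.
Outer hash (tag): sum = 187+190+73+35+78+92+92+4+183 = 934 → 03 a6.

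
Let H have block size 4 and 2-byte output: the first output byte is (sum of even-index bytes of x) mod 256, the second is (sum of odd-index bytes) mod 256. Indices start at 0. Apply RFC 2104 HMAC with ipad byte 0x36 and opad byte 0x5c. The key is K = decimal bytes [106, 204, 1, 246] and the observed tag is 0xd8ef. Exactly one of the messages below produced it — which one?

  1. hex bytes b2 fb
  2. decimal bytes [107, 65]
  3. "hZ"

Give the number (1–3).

1

Key decimal bytes [106, 204, 1, 246] = 6a cc 01 f6 is exactly B = 4 bytes: K' = 6a cc 01 f6.
K' ⊕ ipad = 5c fa 37 c0; K' ⊕ opad = 36 90 5d aa.
m1: inner = H(5c fa 37 c0 b2 fb) = 45 b5; tag = H(36 90 5d aa 45 b5) = d8ef ← matches
m2: inner = H(5c fa 37 c0 6b 41) = fe fb; tag = H(36 90 5d aa fe fb) = 9135
m3: inner = H(5c fa 37 c0 68 5a) = fb 14; tag = H(36 90 5d aa fb 14) = 8e4e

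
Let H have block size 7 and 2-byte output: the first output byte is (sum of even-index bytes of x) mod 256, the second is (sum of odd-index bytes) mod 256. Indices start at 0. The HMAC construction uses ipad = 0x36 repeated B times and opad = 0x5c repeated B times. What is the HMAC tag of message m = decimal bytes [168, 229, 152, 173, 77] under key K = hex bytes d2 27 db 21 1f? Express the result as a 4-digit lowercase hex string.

Key hex bytes d2 27 db 21 1f is 5 bytes ≤ B = 7; zero-pad to 7 bytes: K' = d2 27 db 21 1f 00 00.
K' ⊕ ipad = e4 11 ed 17 29 36 36.  K' ⊕ opad = 8e 7b 87 7d 43 5c 5c.
Inner input = (K'⊕ipad) ∥ m = e4 11 ed 17 29 36 36 ∥ a8 e5 98 ad 4d.
Inner hash: even-index sum = 962 mod 256 = 194; odd-index sum = 491 mod 256 = 235 → c2 eb.
Outer input = (K'⊕opad) ∥ inner = 8e 7b 87 7d 43 5c 5c ∥ c2 eb.
Outer hash (tag): even-index sum = 671 mod 256 = 159; odd-index sum = 534 mod 256 = 22 → 9f 16.

9f16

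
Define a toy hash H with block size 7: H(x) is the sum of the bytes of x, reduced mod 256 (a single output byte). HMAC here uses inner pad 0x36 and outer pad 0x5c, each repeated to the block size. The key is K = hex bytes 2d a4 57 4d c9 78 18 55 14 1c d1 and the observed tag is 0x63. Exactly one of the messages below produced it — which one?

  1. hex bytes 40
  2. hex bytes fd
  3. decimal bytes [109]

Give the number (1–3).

3

Key hex bytes 2d a4 57 4d c9 78 18 55 14 1c d1 is 11 bytes > B = 7, so hash it first: H(key) = 24, then zero-pad to 7 bytes: K' = 24 00 00 00 00 00 00.
K' ⊕ ipad = 12 36 36 36 36 36 36; K' ⊕ opad = 78 5c 5c 5c 5c 5c 5c.
m1: inner = H(12 36 36 36 36 36 36 40) = 96; tag = H(78 5c 5c 5c 5c 5c 5c 96) = 36
m2: inner = H(12 36 36 36 36 36 36 fd) = 53; tag = H(78 5c 5c 5c 5c 5c 5c 53) = f3
m3: inner = H(12 36 36 36 36 36 36 6d) = c3; tag = H(78 5c 5c 5c 5c 5c 5c c3) = 63 ← matches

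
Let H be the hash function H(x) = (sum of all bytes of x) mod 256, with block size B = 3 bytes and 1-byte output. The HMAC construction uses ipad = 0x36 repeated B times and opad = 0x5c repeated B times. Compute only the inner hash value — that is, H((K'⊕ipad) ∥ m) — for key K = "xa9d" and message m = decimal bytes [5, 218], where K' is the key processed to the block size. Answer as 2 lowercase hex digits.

8b

Key "xa9d" = 78 61 39 64 is 4 bytes > B = 3, so hash it first: H(key) = 76, then zero-pad to 3 bytes: K' = 76 00 00.
K' ⊕ ipad = 40 36 36.
Inner input = 40 36 36 ∥ 05 da.
Inner hash: sum = 64+54+54+5+218 = 395; mod 256 = 139 → 8b.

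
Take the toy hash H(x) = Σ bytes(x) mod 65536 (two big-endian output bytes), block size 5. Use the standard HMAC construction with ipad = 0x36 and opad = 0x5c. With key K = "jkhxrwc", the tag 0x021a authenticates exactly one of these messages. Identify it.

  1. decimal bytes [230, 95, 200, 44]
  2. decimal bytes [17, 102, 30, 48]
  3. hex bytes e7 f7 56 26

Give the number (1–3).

1

Key "jkhxrwc" = 6a 6b 68 78 72 77 63 is 7 bytes > B = 5, so hash it first: H(key) = 03 01, then zero-pad to 5 bytes: K' = 03 01 00 00 00.
K' ⊕ ipad = 35 37 36 36 36; K' ⊕ opad = 5f 5d 5c 5c 5c.
m1: inner = H(35 37 36 36 36 e6 5f c8 2c) = 03 47; tag = H(5f 5d 5c 5c 5c 03 47) = 021a ← matches
m2: inner = H(35 37 36 36 36 11 66 1e 30) = 01 d3; tag = H(5f 5d 5c 5c 5c 01 d3) = 02a4
m3: inner = H(35 37 36 36 36 e7 f7 56 26) = 03 68; tag = H(5f 5d 5c 5c 5c 03 68) = 023b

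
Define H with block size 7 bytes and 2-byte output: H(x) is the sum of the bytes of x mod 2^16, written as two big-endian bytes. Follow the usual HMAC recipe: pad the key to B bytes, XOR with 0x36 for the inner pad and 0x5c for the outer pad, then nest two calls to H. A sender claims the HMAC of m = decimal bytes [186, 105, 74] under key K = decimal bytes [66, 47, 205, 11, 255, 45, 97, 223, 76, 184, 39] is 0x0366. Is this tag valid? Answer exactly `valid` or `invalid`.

valid

Key decimal bytes [66, 47, 205, 11, 255, 45, 97, 223, 76, 184, 39] = 42 2f cd 0b ff 2d 61 df 4c b8 27 is 11 bytes > B = 7, so hash it first: H(key) = 04 e0, then zero-pad to 7 bytes: K' = 04 e0 00 00 00 00 00.
K' ⊕ ipad = 32 d6 36 36 36 36 36; K' ⊕ opad = 58 bc 5c 5c 5c 5c 5c.
Inner hash: sum = 50+214+54+54+54+54+54+186+105+74 = 899 → 03 83.
Outer hash (recomputed tag): sum = 88+188+92+92+92+92+92+3+131 = 870 → 03 66.
Recomputed tag = 0366; claimed = 0366 → match.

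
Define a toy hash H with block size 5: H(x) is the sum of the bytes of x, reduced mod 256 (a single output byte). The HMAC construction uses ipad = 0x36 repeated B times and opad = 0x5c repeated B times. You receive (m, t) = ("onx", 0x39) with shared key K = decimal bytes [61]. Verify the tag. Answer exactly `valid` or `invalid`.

invalid

Key decimal bytes [61] = 3d is 1 byte ≤ B = 5; zero-pad to 5 bytes: K' = 3d 00 00 00 00.
K' ⊕ ipad = 0b 36 36 36 36; K' ⊕ opad = 61 5c 5c 5c 5c.
Inner hash: sum = 11+54+54+54+54+111+110+120 = 568; mod 256 = 56 → 38.
Outer hash (recomputed tag): sum = 97+92+92+92+92+56 = 521; mod 256 = 9 → 09.
Recomputed tag = 09; claimed = 39 → mismatch.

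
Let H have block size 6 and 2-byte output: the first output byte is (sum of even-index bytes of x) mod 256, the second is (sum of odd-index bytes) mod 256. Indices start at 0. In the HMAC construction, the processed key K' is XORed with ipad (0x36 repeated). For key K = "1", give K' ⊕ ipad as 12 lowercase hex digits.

Key "1" = 31 is 1 byte ≤ B = 6; zero-pad to 6 bytes: K' = 31 00 00 00 00 00.
XOR each byte with 0x36: 31⊕36=07, 00⊕36=36, 00⊕36=36, 00⊕36=36, 00⊕36=36, 00⊕36=36.

073636363636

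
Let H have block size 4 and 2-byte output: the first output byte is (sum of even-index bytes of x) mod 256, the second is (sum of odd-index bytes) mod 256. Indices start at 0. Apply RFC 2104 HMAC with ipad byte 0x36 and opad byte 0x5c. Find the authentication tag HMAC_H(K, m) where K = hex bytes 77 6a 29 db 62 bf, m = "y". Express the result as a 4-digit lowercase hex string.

Key hex bytes 77 6a 29 db 62 bf is 6 bytes > B = 4, so hash it first: H(key) = 02 04, then zero-pad to 4 bytes: K' = 02 04 00 00.
K' ⊕ ipad = 34 32 36 36.  K' ⊕ opad = 5e 58 5c 5c.
Inner input = (K'⊕ipad) ∥ m = 34 32 36 36 ∥ 79.
Inner hash: even-index sum = 227 mod 256 = 227; odd-index sum = 104 mod 256 = 104 → e3 68.
Outer input = (K'⊕opad) ∥ inner = 5e 58 5c 5c ∥ e3 68.
Outer hash (tag): even-index sum = 413 mod 256 = 157; odd-index sum = 284 mod 256 = 28 → 9d 1c.

9d1c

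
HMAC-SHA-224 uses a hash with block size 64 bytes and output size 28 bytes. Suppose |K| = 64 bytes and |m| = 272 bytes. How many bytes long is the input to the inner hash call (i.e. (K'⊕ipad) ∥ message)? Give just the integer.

Key is 64 ≤ 64 bytes, zero-padded: |K'| = 64.
Inner input = (K'⊕ipad) ∥ m → 64 + 272 = 336 bytes.

336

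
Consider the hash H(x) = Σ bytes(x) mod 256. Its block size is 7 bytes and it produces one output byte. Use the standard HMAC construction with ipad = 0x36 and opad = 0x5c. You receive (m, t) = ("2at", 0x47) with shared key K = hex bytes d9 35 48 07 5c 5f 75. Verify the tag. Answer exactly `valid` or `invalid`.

Key hex bytes d9 35 48 07 5c 5f 75 is exactly B = 7 bytes: K' = d9 35 48 07 5c 5f 75.
K' ⊕ ipad = ef 03 7e 31 6a 69 43; K' ⊕ opad = 85 69 14 5b 00 03 29.
Inner hash: sum = 239+3+126+49+106+105+67+50+97+116 = 958; mod 256 = 190 → be.
Outer hash (recomputed tag): sum = 133+105+20+91+0+3+41+190 = 583; mod 256 = 71 → 47.
Recomputed tag = 47; claimed = 47 → match.

valid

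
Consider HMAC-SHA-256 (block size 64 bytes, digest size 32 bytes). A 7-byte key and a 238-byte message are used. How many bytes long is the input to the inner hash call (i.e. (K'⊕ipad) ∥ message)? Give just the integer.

Key is 7 ≤ 64 bytes, zero-padded: |K'| = 64.
Inner input = (K'⊕ipad) ∥ m → 64 + 238 = 302 bytes.

302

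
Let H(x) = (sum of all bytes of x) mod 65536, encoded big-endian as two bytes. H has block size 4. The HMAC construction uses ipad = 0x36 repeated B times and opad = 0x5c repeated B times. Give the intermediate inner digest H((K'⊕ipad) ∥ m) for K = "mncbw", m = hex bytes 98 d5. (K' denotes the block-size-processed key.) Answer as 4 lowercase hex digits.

022e

Key "mncbw" = 6d 6e 63 62 77 is 5 bytes > B = 4, so hash it first: H(key) = 02 17, then zero-pad to 4 bytes: K' = 02 17 00 00.
K' ⊕ ipad = 34 21 36 36.
Inner input = 34 21 36 36 ∥ 98 d5.
Inner hash: sum = 52+33+54+54+152+213 = 558 → 02 2e.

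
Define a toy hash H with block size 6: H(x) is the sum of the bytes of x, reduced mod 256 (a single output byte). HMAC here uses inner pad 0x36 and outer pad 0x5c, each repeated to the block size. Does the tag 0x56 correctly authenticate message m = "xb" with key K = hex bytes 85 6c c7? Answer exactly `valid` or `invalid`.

Key hex bytes 85 6c c7 is 3 bytes ≤ B = 6; zero-pad to 6 bytes: K' = 85 6c c7 00 00 00.
K' ⊕ ipad = b3 5a f1 36 36 36; K' ⊕ opad = d9 30 9b 5c 5c 5c.
Inner hash: sum = 179+90+241+54+54+54+120+98 = 890; mod 256 = 122 → 7a.
Outer hash (recomputed tag): sum = 217+48+155+92+92+92+122 = 818; mod 256 = 50 → 32.
Recomputed tag = 32; claimed = 56 → mismatch.

invalid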